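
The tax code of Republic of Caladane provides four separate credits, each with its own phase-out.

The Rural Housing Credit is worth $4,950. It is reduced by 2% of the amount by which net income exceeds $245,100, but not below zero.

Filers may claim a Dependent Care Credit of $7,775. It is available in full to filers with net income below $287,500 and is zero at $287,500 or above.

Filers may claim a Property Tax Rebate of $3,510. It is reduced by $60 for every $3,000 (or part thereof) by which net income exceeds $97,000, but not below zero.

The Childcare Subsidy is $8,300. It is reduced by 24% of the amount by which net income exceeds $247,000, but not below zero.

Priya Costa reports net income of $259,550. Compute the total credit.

$17,934

Rural Housing Credit: 2% of the $14,450 excess over $245,100 is $289; credit = $4,950 − $289 = $4,661.
Dependent Care Credit: $259,550 is below the $287,500 cutoff, so the full $7,775 applies.
Property Tax Rebate: income exceeds $97,000 by $162,550, which is 55 full-or-partial $3,000 increments; reduction = 55 × $60 = $3,300, leaving $210.
Childcare Subsidy: 24% of the $12,550 excess over $247,000 is $3,012; credit = $8,300 − $3,012 = $5,288.
Total: $4,661 + $7,775 + $210 + $5,288 = $17,934.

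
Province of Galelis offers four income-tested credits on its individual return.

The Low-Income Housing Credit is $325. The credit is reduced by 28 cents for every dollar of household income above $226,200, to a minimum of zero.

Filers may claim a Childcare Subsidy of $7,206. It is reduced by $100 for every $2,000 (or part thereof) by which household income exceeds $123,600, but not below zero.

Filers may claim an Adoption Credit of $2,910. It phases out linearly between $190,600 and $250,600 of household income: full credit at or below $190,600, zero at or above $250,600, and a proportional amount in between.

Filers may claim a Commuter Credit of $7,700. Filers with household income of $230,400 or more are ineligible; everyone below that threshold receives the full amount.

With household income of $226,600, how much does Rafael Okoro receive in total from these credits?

$11,083

Low-Income Housing Credit: 28% of the $400 excess over $226,200 is $112; credit = $325 − $112 = $213.
Childcare Subsidy: income exceeds $123,600 by $103,000, which is 52 full-or-partial $2,000 increments; reduction = 52 × $100 = $5,200, leaving $2,006.
Adoption Credit: $226,600 is $36,000 into a $60,000 phase-out range, leaving 24,000/60,000 of the credit: $2,910 × 24,000/60,000 = $1,164.
Commuter Credit: $226,600 is below the $230,400 cutoff, so the full $7,700 applies.
Total: $213 + $2,006 + $1,164 + $7,700 = $11,083.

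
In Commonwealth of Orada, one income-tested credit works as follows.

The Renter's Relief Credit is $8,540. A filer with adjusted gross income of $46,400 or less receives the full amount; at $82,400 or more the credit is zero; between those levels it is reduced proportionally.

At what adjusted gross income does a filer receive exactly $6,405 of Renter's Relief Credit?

$55,400

$6,405 is 6,405/8,540 of the full $8,540, so 2,135/8,540 of the $36,000 range has been used: income = $46,400 + $36,000 × 2,135/8,540 = $55,400.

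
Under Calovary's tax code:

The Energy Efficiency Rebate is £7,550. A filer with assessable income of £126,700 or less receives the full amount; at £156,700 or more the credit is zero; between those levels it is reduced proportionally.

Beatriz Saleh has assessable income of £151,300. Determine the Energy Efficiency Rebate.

£1,359

Energy Efficiency Rebate: £151,300 is £24,600 into a £30,000 phase-out range, leaving 5,400/30,000 of the credit: £7,550 × 5,400/30,000 = £1,359.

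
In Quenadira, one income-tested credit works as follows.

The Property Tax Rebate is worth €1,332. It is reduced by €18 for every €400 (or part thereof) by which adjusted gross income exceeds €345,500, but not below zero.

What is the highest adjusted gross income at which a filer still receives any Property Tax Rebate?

After 73 increments the reduction is 73 × €18 = €1,314, leaving €18; one more increment wipes it out. Increment 73 ends at excess 73 × €400 = €29,200, so the highest qualifying income is €345,500 + €29,200 = €374,700.

€374,700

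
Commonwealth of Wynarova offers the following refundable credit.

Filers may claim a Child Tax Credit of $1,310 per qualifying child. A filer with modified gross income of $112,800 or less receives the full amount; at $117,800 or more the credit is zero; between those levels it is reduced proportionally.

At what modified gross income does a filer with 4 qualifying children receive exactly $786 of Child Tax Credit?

$117,050

Full credit = 4 × $1,310 = $5,240.
$786 is 786/5,240 of the full $5,240, so 4,454/5,240 of the $5,000 range has been used: income = $112,800 + $5,000 × 4,454/5,240 = $117,050.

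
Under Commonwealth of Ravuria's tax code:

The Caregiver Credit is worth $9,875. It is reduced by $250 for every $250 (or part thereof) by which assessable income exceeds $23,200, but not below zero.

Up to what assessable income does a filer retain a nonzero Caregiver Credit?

After 39 increments the reduction is 39 × $250 = $9,750, leaving $125; one more increment wipes it out. Increment 39 ends at excess 39 × $250 = $9,750, so the highest qualifying income is $23,200 + $9,750 = $32,950.

$32,950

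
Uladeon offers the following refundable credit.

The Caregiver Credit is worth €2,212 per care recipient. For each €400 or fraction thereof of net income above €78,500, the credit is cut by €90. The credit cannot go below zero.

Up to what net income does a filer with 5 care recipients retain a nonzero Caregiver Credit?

€127,300

Full credit = 5 × €2,212 = €11,060.
After 122 increments the reduction is 122 × €90 = €10,980, leaving €80; one more increment wipes it out. Increment 122 ends at excess 122 × €400 = €48,800, so the highest qualifying income is €78,500 + €48,800 = €127,300.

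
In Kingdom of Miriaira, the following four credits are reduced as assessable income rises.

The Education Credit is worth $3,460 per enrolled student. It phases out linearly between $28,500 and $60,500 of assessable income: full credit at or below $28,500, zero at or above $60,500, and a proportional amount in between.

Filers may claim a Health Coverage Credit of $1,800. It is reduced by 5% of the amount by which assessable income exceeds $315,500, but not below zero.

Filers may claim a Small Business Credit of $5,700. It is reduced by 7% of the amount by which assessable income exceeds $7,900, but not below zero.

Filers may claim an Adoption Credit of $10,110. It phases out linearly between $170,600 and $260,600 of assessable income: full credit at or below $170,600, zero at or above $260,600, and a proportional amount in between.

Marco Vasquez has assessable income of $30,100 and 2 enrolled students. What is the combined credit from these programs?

Education Credit: base = 2 × $3,460 = $6,920. $30,100 is $1,600 into a $32,000 phase-out range, leaving 30,400/32,000 of the credit: $6,920 × 30,400/32,000 = $6,574.
Health Coverage Credit: $30,100 is at or below the $315,500 threshold, so the full $1,800 applies.
Small Business Credit: 7% of the $22,200 excess over $7,900 is $1,554; credit = $5,700 − $1,554 = $4,146.
Adoption Credit: $30,100 is at or below the $170,600 threshold, so the full $10,110 applies.
Total: $6,574 + $1,800 + $4,146 + $10,110 = $22,630.

$22,630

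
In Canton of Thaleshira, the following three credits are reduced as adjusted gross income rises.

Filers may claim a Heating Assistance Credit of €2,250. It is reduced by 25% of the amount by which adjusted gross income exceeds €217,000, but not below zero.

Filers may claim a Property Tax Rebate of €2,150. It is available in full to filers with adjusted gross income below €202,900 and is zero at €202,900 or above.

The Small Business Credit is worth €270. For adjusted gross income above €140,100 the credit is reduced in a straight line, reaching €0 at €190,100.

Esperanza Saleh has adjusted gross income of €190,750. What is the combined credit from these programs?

€4,400

Heating Assistance Credit: €190,750 is at or below the €217,000 threshold, so the full €2,250 applies.
Property Tax Rebate: €190,750 is below the €202,900 cutoff, so the full €2,150 applies.
Small Business Credit: €190,750 is at or above €190,100, so the credit is €0.
Total: €2,250 + €2,150 + €0 = €4,400.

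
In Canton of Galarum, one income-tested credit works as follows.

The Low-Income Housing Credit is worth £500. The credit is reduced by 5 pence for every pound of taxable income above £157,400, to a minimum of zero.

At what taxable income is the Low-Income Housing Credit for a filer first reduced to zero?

£167,400

The credit falls by 5% of each pound above £157,400, so it reaches zero when the excess is £500 / 5% = £10,000: income = £157,400 + £10,000 = £167,400.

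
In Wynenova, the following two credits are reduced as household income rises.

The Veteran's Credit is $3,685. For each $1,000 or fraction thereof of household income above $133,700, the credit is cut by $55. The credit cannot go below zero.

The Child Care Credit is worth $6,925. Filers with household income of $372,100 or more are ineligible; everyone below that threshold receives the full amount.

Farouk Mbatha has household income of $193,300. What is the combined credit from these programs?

$7,310

Veteran's Credit: income exceeds $133,700 by $59,600, which is 60 full-or-partial $1,000 increments; reduction = 60 × $55 = $3,300, leaving $385.
Child Care Credit: $193,300 is below the $372,100 cutoff, so the full $6,925 applies.
Total: $385 + $6,925 = $7,310.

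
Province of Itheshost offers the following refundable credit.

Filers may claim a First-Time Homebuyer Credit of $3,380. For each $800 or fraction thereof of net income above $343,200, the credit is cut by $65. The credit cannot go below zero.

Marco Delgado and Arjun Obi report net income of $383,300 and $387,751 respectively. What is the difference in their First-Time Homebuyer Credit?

$65

Marco ($383,300): First-Time Homebuyer Credit: income exceeds $343,200 by $40,100, which is 51 full-or-partial $800 increments; reduction = 51 × $65 = $3,315, leaving $65.
Arjun ($387,751): First-Time Homebuyer Credit: income exceeds $343,200 by $44,551 → 56 increments × $65 = $3,640 ≥ base, so the credit is $0.
Difference: |$65 − $0| = $65.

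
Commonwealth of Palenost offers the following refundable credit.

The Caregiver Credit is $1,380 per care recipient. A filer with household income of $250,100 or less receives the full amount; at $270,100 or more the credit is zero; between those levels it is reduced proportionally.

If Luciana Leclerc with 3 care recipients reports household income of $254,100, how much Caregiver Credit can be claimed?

$3,312

Caregiver Credit: base = 3 × $1,380 = $4,140. $254,100 is $4,000 into a $20,000 phase-out range, leaving 16,000/20,000 of the credit: $4,140 × 16,000/20,000 = $3,312.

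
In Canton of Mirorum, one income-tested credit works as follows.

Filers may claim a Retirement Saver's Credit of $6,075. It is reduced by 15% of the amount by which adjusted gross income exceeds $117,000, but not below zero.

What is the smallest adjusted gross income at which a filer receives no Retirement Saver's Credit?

The credit falls by 15% of each dollar above $117,000, so it reaches zero when the excess is $6,075 / 15% = $40,500: income = $117,000 + $40,500 = $157,500.

$157,500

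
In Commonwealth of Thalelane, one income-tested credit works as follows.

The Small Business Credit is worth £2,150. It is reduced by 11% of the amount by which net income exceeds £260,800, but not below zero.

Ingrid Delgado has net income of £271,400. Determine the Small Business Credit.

Small Business Credit: 11% of the £10,600 excess over £260,800 is £1,166; credit = £2,150 − £1,166 = £984.

£984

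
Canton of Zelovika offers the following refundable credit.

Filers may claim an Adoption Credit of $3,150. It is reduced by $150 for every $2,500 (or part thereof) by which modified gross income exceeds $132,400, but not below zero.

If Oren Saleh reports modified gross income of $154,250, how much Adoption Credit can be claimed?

$1,800

Adoption Credit: income exceeds $132,400 by $21,850, which is 9 full-or-partial $2,500 increments; reduction = 9 × $150 = $1,350, leaving $1,800.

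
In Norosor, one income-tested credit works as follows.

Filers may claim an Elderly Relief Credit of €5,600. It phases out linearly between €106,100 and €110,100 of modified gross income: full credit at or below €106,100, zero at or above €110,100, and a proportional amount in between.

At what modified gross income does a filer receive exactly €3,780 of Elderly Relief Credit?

€3,780 is 3,780/5,600 of the full €5,600, so 1,820/5,600 of the €4,000 range has been used: income = €106,100 + €4,000 × 1,820/5,600 = €107,400.

€107,400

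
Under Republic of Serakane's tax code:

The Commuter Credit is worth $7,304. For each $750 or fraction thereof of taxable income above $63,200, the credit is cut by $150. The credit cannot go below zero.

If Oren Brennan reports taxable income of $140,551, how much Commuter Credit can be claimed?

$0

Commuter Credit: income exceeds $63,200 by $77,351 → 104 increments × $150 = $15,600 ≥ base, so the credit is $0.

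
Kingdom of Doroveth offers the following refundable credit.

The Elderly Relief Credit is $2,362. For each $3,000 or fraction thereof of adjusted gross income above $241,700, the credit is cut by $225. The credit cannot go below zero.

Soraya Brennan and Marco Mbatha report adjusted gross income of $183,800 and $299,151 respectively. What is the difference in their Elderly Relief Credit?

$2,362

Soraya ($183,800): Elderly Relief Credit: $183,800 is at or below the $241,700 threshold, so the full $2,362 applies.
Marco ($299,151): Elderly Relief Credit: income exceeds $241,700 by $57,451 → 20 increments × $225 = $4,500 ≥ base, so the credit is $0.
Difference: |$2,362 − $0| = $2,362.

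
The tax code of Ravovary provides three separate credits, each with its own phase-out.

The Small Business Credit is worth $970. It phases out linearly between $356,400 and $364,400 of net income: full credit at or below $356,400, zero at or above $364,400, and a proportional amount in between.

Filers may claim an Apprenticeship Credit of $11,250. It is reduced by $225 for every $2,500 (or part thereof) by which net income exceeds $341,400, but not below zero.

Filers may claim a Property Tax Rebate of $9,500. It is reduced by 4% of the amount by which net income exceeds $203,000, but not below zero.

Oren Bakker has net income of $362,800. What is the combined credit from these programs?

Small Business Credit: $362,800 is $6,400 into a $8,000 phase-out range, leaving 1,600/8,000 of the credit: $970 × 1,600/8,000 = $194.
Apprenticeship Credit: income exceeds $341,400 by $21,400, which is 9 full-or-partial $2,500 increments; reduction = 9 × $225 = $2,025, leaving $9,225.
Property Tax Rebate: 4% of the $159,800 excess over $203,000 is $6,392; credit = $9,500 − $6,392 = $3,108.
Total: $194 + $9,225 + $3,108 = $12,527.

$12,527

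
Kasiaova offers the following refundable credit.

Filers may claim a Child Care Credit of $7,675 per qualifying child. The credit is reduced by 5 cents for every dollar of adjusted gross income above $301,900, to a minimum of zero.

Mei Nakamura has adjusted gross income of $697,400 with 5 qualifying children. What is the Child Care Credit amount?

$18,600

Child Care Credit: base = 5 × $7,675 = $38,375. 5% of the $395,500 excess over $301,900 is $19,775; credit = $38,375 − $19,775 = $18,600.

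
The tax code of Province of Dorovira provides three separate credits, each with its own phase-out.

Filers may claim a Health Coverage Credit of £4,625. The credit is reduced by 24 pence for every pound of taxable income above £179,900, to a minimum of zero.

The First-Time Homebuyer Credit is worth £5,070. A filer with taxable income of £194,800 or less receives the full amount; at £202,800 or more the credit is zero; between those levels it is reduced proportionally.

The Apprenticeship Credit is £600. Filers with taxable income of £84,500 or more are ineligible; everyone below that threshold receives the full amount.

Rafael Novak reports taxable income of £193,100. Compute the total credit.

£6,527

Health Coverage Credit: 24% of the £13,200 excess over £179,900 is £3,168; credit = £4,625 − £3,168 = £1,457.
First-Time Homebuyer Credit: £193,100 is at or below the £194,800 threshold, so the full £5,070 applies.
Apprenticeship Credit: £193,100 meets or exceeds the £84,500 cutoff, so the credit is £0.
Total: £1,457 + £5,070 + £0 = £6,527.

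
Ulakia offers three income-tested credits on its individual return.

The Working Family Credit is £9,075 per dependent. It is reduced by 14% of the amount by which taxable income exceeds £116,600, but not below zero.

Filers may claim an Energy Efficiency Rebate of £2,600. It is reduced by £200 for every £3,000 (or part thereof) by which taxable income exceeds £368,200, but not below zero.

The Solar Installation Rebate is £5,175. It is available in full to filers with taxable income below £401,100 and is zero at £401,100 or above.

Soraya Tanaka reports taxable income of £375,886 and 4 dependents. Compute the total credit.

£7,175

Working Family Credit: base = 4 × £9,075 = £36,300. 14% of the £259,286 excess over £116,600 is £36,300.04 ≥ base, so the credit is £0.
Energy Efficiency Rebate: income exceeds £368,200 by £7,686, which is 3 full-or-partial £3,000 increments; reduction = 3 × £200 = £600, leaving £2,000.
Solar Installation Rebate: £375,886 is below the £401,100 cutoff, so the full £5,175 applies.
Total: £0 + £2,000 + £5,175 = £7,175.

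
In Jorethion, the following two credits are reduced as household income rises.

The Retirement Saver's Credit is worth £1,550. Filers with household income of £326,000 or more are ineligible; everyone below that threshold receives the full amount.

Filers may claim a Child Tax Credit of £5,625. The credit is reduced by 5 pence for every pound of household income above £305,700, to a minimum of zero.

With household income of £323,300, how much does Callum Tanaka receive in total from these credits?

Retirement Saver's Credit: £323,300 is below the £326,000 cutoff, so the full £1,550 applies.
Child Tax Credit: 5% of the £17,600 excess over £305,700 is £880; credit = £5,625 − £880 = £4,745.
Total: £1,550 + £4,745 = £6,295.

£6,295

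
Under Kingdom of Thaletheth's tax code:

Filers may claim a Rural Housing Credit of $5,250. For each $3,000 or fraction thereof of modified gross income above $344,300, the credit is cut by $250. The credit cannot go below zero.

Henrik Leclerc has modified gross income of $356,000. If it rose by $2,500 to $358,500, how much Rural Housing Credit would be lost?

$250

At $356,000 — income exceeds $344,300 by $11,700, which is 4 full-or-partial $3,000 increments; reduction = 4 × $250 = $1,000, leaving $4,250.
At $358,500 — income exceeds $344,300 by $14,200, which is 5 full-or-partial $3,000 increments; reduction = 5 × $250 = $1,250, leaving $4,000.
Lost: $4,250 − $4,000 = $250.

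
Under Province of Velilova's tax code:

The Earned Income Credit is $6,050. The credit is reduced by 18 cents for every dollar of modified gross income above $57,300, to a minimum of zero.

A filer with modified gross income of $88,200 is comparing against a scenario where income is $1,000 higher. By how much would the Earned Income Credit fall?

$180

At $88,200 — 18% of the $30,900 excess over $57,300 is $5,562; credit = $6,050 − $5,562 = $488.
At $89,200 — 18% of the $31,900 excess over $57,300 is $5,742; credit = $6,050 − $5,742 = $308.
Lost: $488 − $308 = $180.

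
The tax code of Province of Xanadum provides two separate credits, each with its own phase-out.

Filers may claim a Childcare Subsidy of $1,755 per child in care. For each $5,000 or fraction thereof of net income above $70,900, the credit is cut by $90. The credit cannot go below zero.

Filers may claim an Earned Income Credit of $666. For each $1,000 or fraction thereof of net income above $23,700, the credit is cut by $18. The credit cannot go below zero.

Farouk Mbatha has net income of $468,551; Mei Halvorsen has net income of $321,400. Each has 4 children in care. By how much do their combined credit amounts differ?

$2,430

Farouk ($468,551): Childcare Subsidy: base = 4 × $1,755 = $7,020. income exceeds $70,900 by $397,651 → 80 increments × $90 = $7,200 ≥ base, so the credit is $0. Earned Income Credit: income exceeds $23,700 by $444,851 → 445 increments × $18 = $8,010 ≥ base, so the credit is $0. total $0 + $0 = $0
Mei ($321,400): Childcare Subsidy: base = 4 × $1,755 = $7,020. income exceeds $70,900 by $250,500, which is 51 full-or-partial $5,000 increments; reduction = 51 × $90 = $4,590, leaving $2,430. Earned Income Credit: income exceeds $23,700 by $297,700 → 298 increments × $18 = $5,364 ≥ base, so the credit is $0. total $2,430 + $0 = $2,430
Difference: |$0 − $2,430| = $2,430.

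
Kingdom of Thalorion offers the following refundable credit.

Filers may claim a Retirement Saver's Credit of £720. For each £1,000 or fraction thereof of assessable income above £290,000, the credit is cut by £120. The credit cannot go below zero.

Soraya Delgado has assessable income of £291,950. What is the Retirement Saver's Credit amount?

Retirement Saver's Credit: income exceeds £290,000 by £1,950, which is 2 full-or-partial £1,000 increments; reduction = 2 × £120 = £240, leaving £480.

£480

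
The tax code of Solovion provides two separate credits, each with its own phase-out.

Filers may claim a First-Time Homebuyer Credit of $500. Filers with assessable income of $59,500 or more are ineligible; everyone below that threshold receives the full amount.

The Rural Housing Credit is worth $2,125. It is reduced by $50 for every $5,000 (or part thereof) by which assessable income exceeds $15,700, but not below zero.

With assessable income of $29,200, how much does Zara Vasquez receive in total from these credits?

$2,475

First-Time Homebuyer Credit: $29,200 is below the $59,500 cutoff, so the full $500 applies.
Rural Housing Credit: income exceeds $15,700 by $13,500, which is 3 full-or-partial $5,000 increments; reduction = 3 × $50 = $150, leaving $1,975.
Total: $500 + $1,975 = $2,475.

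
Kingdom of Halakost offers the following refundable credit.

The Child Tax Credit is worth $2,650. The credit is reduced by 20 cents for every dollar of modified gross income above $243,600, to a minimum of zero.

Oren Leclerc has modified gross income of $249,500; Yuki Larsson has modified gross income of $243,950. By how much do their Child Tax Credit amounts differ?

$1,110

Oren ($249,500): Child Tax Credit: 20% of the $5,900 excess over $243,600 is $1,180; credit = $2,650 − $1,180 = $1,470.
Yuki ($243,950): Child Tax Credit: 20% of the $350 excess over $243,600 is $70; credit = $2,650 − $70 = $2,580.
Difference: |$1,470 − $2,580| = $1,110.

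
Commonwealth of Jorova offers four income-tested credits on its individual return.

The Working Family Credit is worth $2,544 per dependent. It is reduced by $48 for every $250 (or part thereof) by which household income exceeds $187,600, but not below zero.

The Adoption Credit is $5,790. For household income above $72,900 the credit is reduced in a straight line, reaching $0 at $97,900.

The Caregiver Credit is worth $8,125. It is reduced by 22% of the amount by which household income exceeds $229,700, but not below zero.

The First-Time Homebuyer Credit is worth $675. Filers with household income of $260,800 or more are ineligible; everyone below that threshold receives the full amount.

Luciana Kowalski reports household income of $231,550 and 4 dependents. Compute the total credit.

$10,121

Working Family Credit: base = 4 × $2,544 = $10,176. income exceeds $187,600 by $43,950, which is 176 full-or-partial $250 increments; reduction = 176 × $48 = $8,448, leaving $1,728.
Adoption Credit: $231,550 is at or above $97,900, so the credit is $0.
Caregiver Credit: 22% of the $1,850 excess over $229,700 is $407; credit = $8,125 − $407 = $7,718.
First-Time Homebuyer Credit: $231,550 is below the $260,800 cutoff, so the full $675 applies.
Total: $1,728 + $0 + $7,718 + $675 = $10,121.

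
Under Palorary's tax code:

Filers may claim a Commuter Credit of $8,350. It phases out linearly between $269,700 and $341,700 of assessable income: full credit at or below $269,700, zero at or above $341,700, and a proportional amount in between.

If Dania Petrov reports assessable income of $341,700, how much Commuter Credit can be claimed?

Commuter Credit: $341,700 is at or above $341,700, so the credit is $0.

$0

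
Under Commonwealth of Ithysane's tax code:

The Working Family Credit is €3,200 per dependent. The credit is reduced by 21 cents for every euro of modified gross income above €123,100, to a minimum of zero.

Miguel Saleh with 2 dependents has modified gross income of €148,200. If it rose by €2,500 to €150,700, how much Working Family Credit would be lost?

At €148,200 — base = 2 × €3,200 = €6,400. 21% of the €25,100 excess over €123,100 is €5,271; credit = €6,400 − €5,271 = €1,129.
At €150,700 — base = 2 × €3,200 = €6,400. 21% of the €27,600 excess over €123,100 is €5,796; credit = €6,400 − €5,796 = €604.
Lost: €1,129 − €604 = €525.

€525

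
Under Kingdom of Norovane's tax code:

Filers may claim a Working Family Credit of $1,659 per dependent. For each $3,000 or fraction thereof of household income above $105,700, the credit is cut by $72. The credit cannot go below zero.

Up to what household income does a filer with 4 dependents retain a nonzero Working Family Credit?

$381,700

Full credit = 4 × $1,659 = $6,636.
After 92 increments the reduction is 92 × $72 = $6,624, leaving $12; one more increment wipes it out. Increment 92 ends at excess 92 × $3,000 = $276,000, so the highest qualifying income is $105,700 + $276,000 = $381,700.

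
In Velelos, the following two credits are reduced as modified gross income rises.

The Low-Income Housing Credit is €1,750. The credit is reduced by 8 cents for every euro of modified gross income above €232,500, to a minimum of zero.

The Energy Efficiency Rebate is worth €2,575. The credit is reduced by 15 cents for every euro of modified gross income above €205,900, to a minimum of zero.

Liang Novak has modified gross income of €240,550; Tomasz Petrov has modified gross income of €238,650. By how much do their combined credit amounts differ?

Liang (€240,550): Low-Income Housing Credit: 8% of the €8,050 excess over €232,500 is €644; credit = €1,750 − €644 = €1,106. Energy Efficiency Rebate: 15% of the €34,650 excess over €205,900 is €5,197.50 ≥ base, so the credit is €0. total €1,106 + €0 = €1,106
Tomasz (€238,650): Low-Income Housing Credit: 8% of the €6,150 excess over €232,500 is €492; credit = €1,750 − €492 = €1,258. Energy Efficiency Rebate: 15% of the €32,750 excess over €205,900 is €4,912.50 ≥ base, so the credit is €0. total €1,258 + €0 = €1,258
Difference: |€1,106 − €1,258| = €152.

€152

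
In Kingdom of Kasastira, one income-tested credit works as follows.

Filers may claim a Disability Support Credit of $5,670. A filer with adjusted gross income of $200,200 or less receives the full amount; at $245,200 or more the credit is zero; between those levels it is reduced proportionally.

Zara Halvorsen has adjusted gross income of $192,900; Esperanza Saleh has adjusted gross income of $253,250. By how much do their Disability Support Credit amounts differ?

$5,670

Zara ($192,900): Disability Support Credit: $192,900 is at or below the $200,200 threshold, so the full $5,670 applies.
Esperanza ($253,250): Disability Support Credit: $253,250 is at or above $245,200, so the credit is $0.
Difference: |$5,670 − $0| = $5,670.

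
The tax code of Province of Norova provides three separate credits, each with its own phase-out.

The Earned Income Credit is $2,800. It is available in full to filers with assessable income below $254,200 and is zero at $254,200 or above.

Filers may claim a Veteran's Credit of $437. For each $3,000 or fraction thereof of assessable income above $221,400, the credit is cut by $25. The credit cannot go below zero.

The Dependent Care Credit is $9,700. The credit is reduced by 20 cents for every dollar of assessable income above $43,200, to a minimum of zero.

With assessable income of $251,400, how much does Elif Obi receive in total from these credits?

$2,987

Earned Income Credit: $251,400 is below the $254,200 cutoff, so the full $2,800 applies.
Veteran's Credit: income exceeds $221,400 by $30,000, which is 10 full-or-partial $3,000 increments; reduction = 10 × $25 = $250, leaving $187.
Dependent Care Credit: 20% of the $208,200 excess over $43,200 is $41,640 ≥ base, so the credit is $0.
Total: $2,800 + $187 + $0 = $2,987.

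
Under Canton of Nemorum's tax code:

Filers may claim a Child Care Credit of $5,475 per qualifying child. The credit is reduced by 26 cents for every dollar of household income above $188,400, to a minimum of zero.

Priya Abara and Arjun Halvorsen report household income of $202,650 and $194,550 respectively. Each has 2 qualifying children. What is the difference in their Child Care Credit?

Priya ($202,650): Child Care Credit: base = 2 × $5,475 = $10,950. 26% of the $14,250 excess over $188,400 is $3,705; credit = $10,950 − $3,705 = $7,245.
Arjun ($194,550): Child Care Credit: base = 2 × $5,475 = $10,950. 26% of the $6,150 excess over $188,400 is $1,599; credit = $10,950 − $1,599 = $9,351.
Difference: |$7,245 − $9,351| = $2,106.

$2,106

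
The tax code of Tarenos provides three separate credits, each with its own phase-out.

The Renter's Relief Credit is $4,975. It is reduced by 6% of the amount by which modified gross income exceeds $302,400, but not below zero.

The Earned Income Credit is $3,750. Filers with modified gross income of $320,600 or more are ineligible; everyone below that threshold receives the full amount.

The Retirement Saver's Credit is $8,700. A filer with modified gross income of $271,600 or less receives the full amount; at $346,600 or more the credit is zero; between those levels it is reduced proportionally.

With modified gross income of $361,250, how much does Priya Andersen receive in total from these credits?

Renter's Relief Credit: 6% of the $58,850 excess over $302,400 is $3,531; credit = $4,975 − $3,531 = $1,444.
Earned Income Credit: $361,250 meets or exceeds the $320,600 cutoff, so the credit is $0.
Retirement Saver's Credit: $361,250 is at or above $346,600, so the credit is $0.
Total: $1,444 + $0 + $0 = $1,444.

$1,444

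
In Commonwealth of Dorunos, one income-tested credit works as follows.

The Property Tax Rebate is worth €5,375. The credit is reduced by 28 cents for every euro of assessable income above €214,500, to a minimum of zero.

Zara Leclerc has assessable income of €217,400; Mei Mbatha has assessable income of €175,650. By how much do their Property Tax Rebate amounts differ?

Zara (€217,400): Property Tax Rebate: 28% of the €2,900 excess over €214,500 is €812; credit = €5,375 − €812 = €4,563.
Mei (€175,650): Property Tax Rebate: €175,650 is at or below the €214,500 threshold, so the full €5,375 applies.
Difference: |€4,563 − €5,375| = €812.

€812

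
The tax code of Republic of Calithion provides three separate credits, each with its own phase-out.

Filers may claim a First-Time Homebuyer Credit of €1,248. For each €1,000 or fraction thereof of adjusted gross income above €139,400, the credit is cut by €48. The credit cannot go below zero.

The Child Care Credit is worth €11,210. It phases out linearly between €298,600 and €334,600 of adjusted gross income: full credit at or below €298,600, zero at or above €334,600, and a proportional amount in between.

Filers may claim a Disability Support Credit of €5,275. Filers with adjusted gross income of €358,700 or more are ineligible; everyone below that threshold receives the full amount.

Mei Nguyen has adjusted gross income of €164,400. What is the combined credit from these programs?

First-Time Homebuyer Credit: income exceeds €139,400 by €25,000, which is 25 full-or-partial €1,000 increments; reduction = 25 × €48 = €1,200, leaving €48.
Child Care Credit: €164,400 is at or below the €298,600 threshold, so the full €11,210 applies.
Disability Support Credit: €164,400 is below the €358,700 cutoff, so the full €5,275 applies.
Total: €48 + €11,210 + €5,275 = €16,533.

€16,533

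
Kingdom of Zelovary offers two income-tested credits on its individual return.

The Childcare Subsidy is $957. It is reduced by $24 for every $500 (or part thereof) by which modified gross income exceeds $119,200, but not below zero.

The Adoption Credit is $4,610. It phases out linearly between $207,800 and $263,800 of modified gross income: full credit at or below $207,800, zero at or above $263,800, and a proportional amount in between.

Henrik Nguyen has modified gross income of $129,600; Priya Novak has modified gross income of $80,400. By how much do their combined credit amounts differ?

Henrik ($129,600): Childcare Subsidy: income exceeds $119,200 by $10,400, which is 21 full-or-partial $500 increments; reduction = 21 × $24 = $504, leaving $453. Adoption Credit: $129,600 is at or below the $207,800 threshold, so the full $4,610 applies. total $453 + $4,610 = $5,063
Priya ($80,400): Childcare Subsidy: $80,400 is at or below the $119,200 threshold, so the full $957 applies. Adoption Credit: $80,400 is at or below the $207,800 threshold, so the full $4,610 applies. total $957 + $4,610 = $5,567
Difference: |$5,063 − $5,567| = $504.

$504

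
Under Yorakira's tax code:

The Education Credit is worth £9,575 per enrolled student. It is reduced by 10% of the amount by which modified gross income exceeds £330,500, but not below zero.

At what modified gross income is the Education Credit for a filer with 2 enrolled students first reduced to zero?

£522,000

Full credit = 2 × £9,575 = £19,150.
The credit falls by 10% of each pound above £330,500, so it reaches zero when the excess is £19,150 / 10% = £191,500: income = £330,500 + £191,500 = £522,000.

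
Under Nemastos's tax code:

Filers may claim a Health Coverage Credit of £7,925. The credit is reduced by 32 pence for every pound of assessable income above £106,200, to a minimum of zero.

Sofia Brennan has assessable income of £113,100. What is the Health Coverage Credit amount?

Health Coverage Credit: 32% of the £6,900 excess over £106,200 is £2,208; credit = £7,925 − £2,208 = £5,717.

£5,717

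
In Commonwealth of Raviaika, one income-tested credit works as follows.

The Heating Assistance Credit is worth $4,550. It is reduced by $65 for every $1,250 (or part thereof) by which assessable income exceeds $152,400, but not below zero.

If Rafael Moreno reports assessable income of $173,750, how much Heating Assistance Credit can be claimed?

$3,380

Heating Assistance Credit: income exceeds $152,400 by $21,350, which is 18 full-or-partial $1,250 increments; reduction = 18 × $65 = $1,170, leaving $3,380.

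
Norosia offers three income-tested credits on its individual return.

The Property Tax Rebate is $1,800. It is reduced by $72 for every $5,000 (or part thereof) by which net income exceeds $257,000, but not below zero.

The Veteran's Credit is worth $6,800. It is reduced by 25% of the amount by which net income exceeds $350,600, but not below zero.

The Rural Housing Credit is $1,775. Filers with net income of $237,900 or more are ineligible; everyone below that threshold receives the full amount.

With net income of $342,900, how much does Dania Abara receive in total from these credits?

Property Tax Rebate: income exceeds $257,000 by $85,900, which is 18 full-or-partial $5,000 increments; reduction = 18 × $72 = $1,296, leaving $504.
Veteran's Credit: $342,900 is at or below the $350,600 threshold, so the full $6,800 applies.
Rural Housing Credit: $342,900 meets or exceeds the $237,900 cutoff, so the credit is $0.
Total: $504 + $6,800 + $0 = $7,304.

$7,304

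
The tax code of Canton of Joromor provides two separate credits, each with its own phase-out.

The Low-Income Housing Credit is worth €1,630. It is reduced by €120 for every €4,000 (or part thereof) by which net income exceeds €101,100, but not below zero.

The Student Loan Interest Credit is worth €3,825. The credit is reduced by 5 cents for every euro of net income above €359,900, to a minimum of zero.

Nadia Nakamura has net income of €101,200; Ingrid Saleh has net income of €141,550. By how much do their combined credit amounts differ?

€1,200

Nadia (€101,200): Low-Income Housing Credit: income exceeds €101,100 by €100, which is 1 full-or-partial €4,000 increment; reduction = 1 × €120 = €120, leaving €1,510. Student Loan Interest Credit: €101,200 is at or below the €359,900 threshold, so the full €3,825 applies. total €1,510 + €3,825 = €5,335
Ingrid (€141,550): Low-Income Housing Credit: income exceeds €101,100 by €40,450, which is 11 full-or-partial €4,000 increments; reduction = 11 × €120 = €1,320, leaving €310. Student Loan Interest Credit: €141,550 is at or below the €359,900 threshold, so the full €3,825 applies. total €310 + €3,825 = €4,135
Difference: |€5,335 − €4,135| = €1,200.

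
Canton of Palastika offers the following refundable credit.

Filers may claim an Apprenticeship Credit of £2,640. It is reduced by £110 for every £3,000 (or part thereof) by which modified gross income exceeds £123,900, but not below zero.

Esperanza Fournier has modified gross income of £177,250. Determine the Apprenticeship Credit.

Apprenticeship Credit: income exceeds £123,900 by £53,350, which is 18 full-or-partial £3,000 increments; reduction = 18 × £110 = £1,980, leaving £660.

£660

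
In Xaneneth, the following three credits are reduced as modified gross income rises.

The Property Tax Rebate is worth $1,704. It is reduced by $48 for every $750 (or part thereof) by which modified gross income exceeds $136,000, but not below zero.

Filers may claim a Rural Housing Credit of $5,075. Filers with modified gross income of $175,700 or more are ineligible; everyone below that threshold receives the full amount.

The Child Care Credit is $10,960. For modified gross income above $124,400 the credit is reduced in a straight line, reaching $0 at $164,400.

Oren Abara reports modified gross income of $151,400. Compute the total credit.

Property Tax Rebate: income exceeds $136,000 by $15,400, which is 21 full-or-partial $750 increments; reduction = 21 × $48 = $1,008, leaving $696.
Rural Housing Credit: $151,400 is below the $175,700 cutoff, so the full $5,075 applies.
Child Care Credit: $151,400 is $27,000 into a $40,000 phase-out range, leaving 13,000/40,000 of the credit: $10,960 × 13,000/40,000 = $3,562.
Total: $696 + $5,075 + $3,562 = $9,333.

$9,333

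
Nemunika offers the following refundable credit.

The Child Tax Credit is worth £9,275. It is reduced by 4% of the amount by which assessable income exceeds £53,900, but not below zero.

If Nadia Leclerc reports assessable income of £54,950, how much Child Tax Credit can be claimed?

£9,233

Child Tax Credit: 4% of the £1,050 excess over £53,900 is £42; credit = £9,275 − £42 = £9,233.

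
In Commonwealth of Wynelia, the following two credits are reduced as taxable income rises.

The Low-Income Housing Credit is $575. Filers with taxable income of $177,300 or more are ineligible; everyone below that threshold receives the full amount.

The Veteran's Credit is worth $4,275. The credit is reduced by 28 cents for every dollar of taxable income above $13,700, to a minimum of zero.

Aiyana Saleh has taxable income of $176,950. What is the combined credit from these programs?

Low-Income Housing Credit: $176,950 is below the $177,300 cutoff, so the full $575 applies.
Veteran's Credit: 28% of the $163,250 excess over $13,700 is $45,710 ≥ base, so the credit is $0.
Total: $575 + $0 = $575.

$575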